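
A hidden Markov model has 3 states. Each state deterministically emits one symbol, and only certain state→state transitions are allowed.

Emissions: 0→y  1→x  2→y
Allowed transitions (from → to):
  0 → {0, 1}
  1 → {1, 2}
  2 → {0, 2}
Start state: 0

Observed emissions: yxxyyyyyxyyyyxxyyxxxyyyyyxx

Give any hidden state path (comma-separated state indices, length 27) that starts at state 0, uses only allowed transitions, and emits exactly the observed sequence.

  t0 'y' -> {0,2}, take 0 (start)
  t1 'x' -> {1}, take 1 (0->1 ok)
  t2 'x' -> {1}, take 1 (1->1 ok)
  t3 'y' -> {0,2}, take 2 (1->2 ok)
  t4 'y' -> {0,2}, take 2 (2->2 ok)
  t5 'y' -> {0,2}, take 2 (2->2 ok)
  t6 'y' -> {0,2}, take 0 (2->0 ok)
  t7 'y' -> {0,2}, take 0 (0->0 ok)
  t8 'x' -> {1}, take 1 (0->1 ok)
  t9 'y' -> {0,2}, take 2 (1->2 ok)
  t10 'y' -> {0,2}, take 2 (2->2 ok)
  t11 'y' -> {0,2}, take 0 (2->0 ok)
  t12 'y' -> {0,2}, take 0 (0->0 ok)
  t13 'x' -> {1}, take 1 (0->1 ok)
  t14 'x' -> {1}, take 1 (1->1 ok)
  t15 'y' -> {0,2}, take 2 (1->2 ok)
  t16 'y' -> {0,2}, take 0 (2->0 ok)
  t17 'x' -> {1}, take 1 (0->1 ok)
  t18 'x' -> {1}, take 1 (1->1 ok)
  t19 'x' -> {1}, take 1 (1->1 ok)
  t20 'y' -> {0,2}, take 2 (1->2 ok)
  t21 'y' -> {0,2}, take 2 (2->2 ok)
  t22 'y' -> {0,2}, take 2 (2->2 ok)
  t23 'y' -> {0,2}, take 0 (2->0 ok)
  t24 'y' -> {0,2}, take 0 (0->0 ok)
  t25 'x' -> {1}, take 1 (0->1 ok)
  t26 'x' -> {1}, take 1 (1->1 ok)

0,1,1,2,2,2,0,0,1,2,2,0,0,1,1,2,0,1,1,1,2,2,2,0,0,1,1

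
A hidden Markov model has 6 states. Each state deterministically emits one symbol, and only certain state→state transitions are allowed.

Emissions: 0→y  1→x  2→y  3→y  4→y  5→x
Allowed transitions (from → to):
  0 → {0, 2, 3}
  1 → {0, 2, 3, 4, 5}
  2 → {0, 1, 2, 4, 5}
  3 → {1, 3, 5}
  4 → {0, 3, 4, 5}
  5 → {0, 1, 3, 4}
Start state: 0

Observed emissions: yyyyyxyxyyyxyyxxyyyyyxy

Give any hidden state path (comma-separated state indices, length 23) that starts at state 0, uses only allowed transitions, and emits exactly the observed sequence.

  0: obs=y cand={0,2,3,4} pick 0 [start]
  1: obs=y cand={0,2,3,4} pick 3 [0->3 ok]
  2: obs=y cand={0,2,3,4} pick 3 [3->3 ok]
  3: obs=y cand={0,2,3,4} pick 3 [3->3 ok]
  4: obs=y cand={0,2,3,4} pick 3 [3->3 ok]
  5: obs=x cand={1,5} pick 5 [3->5 ok]
  6: obs=y cand={0,2,3,4} pick 4 [5->4 ok]
  7: obs=x cand={1,5} pick 5 [4->5 ok]
  8: obs=y cand={0,2,3,4} pick 3 [5->3 ok]
  9: obs=y cand={0,2,3,4} pick 3 [3->3 ok]
  10: obs=y cand={0,2,3,4} pick 3 [3->3 ok]
  11: obs=x cand={1,5} pick 1 [3->1 ok]
  12: obs=y cand={0,2,3,4} pick 4 [1->4 ok]
  13: obs=y cand={0,2,3,4} pick 3 [4->3 ok]
  14: obs=x cand={1,5} pick 1 [3->1 ok]
  15: obs=x cand={1,5} pick 5 [1->5 ok]
  16: obs=y cand={0,2,3,4} pick 0 [5->0 ok]
  17: obs=y cand={0,2,3,4} pick 0 [0->0 ok]
  18: obs=y cand={0,2,3,4} pick 2 [0->2 ok]
  19: obs=y cand={0,2,3,4} pick 2 [2->2 ok]
  20: obs=y cand={0,2,3,4} pick 4 [2->4 ok]
  21: obs=x cand={1,5} pick 5 [4->5 ok]
  22: obs=y cand={0,2,3,4} pick 3 [5->3 ok]

0,3,3,3,3,5,4,5,3,3,3,1,4,3,1,5,0,0,2,2,4,5,3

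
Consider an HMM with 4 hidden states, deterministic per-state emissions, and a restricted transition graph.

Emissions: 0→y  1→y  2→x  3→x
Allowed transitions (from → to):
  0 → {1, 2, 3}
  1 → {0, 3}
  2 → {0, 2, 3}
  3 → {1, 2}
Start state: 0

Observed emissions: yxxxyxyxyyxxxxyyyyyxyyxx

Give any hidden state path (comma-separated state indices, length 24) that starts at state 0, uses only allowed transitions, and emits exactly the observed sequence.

0,3,2,3,1,3,1,3,1,0,2,2,2,3,1,0,1,0,1,3,1,0,2,2

  0: obs=y cand={0,1} pick 0 [start]
  1: obs=x cand={2,3} pick 3 [0->3 ok]
  2: obs=x cand={2,3} pick 2 [3->2 ok]
  3: obs=x cand={2,3} pick 3 [2->3 ok]
  4: obs=y cand={0,1} pick 1 [3->1 ok]
  5: obs=x cand={2,3} pick 3 [1->3 ok]
  6: obs=y cand={0,1} pick 1 [3->1 ok]
  7: obs=x cand={2,3} pick 3 [1->3 ok]
  8: obs=y cand={0,1} pick 1 [3->1 ok]
  9: obs=y cand={0,1} pick 0 [1->0 ok]
  10: obs=x cand={2,3} pick 2 [0->2 ok]
  11: obs=x cand={2,3} pick 2 [2->2 ok]
  12: obs=x cand={2,3} pick 2 [2->2 ok]
  13: obs=x cand={2,3} pick 3 [2->3 ok]
  14: obs=y cand={0,1} pick 1 [3->1 ok]
  15: obs=y cand={0,1} pick 0 [1->0 ok]
  16: obs=y cand={0,1} pick 1 [0->1 ok]
  17: obs=y cand={0,1} pick 0 [1->0 ok]
  18: obs=y cand={0,1} pick 1 [0->1 ok]
  19: obs=x cand={2,3} pick 3 [1->3 ok]
  20: obs=y cand={0,1} pick 1 [3->1 ok]
  21: obs=y cand={0,1} pick 0 [1->0 ok]
  22: obs=x cand={2,3} pick 2 [0->2 ok]
  23: obs=x cand={2,3} pick 2 [2->2 ok]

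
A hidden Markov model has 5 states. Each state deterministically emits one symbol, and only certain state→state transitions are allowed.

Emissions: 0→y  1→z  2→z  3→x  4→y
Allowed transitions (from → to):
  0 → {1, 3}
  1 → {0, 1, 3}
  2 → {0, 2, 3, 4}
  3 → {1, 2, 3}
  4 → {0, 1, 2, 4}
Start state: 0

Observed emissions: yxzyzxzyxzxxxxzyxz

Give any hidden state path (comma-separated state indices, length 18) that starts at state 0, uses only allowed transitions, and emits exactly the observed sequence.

0,3,2,4,1,3,2,0,3,1,3,3,3,3,2,0,3,1

  pos 0: y in {0,4}, choose 0; start
  pos 1: x in {3}, choose 3; 0->3 ok
  pos 2: z in {1,2}, choose 2; 3->2 ok
  pos 3: y in {0,4}, choose 4; 2->4 ok
  pos 4: z in {1,2}, choose 1; 4->1 ok
  pos 5: x in {3}, choose 3; 1->3 ok
  pos 6: z in {1,2}, choose 2; 3->2 ok
  pos 7: y in {0,4}, choose 0; 2->0 ok
  pos 8: x in {3}, choose 3; 0->3 ok
  pos 9: z in {1,2}, choose 1; 3->1 ok
  pos 10: x in {3}, choose 3; 1->3 ok
  pos 11: x in {3}, choose 3; 3->3 ok
  pos 12: x in {3}, choose 3; 3->3 ok
  pos 13: x in {3}, choose 3; 3->3 ok
  pos 14: z in {1,2}, choose 2; 3->2 ok
  pos 15: y in {0,4}, choose 0; 2->0 ok
  pos 16: x in {3}, choose 3; 0->3 ok
  pos 17: z in {1,2}, choose 1; 3->1 ok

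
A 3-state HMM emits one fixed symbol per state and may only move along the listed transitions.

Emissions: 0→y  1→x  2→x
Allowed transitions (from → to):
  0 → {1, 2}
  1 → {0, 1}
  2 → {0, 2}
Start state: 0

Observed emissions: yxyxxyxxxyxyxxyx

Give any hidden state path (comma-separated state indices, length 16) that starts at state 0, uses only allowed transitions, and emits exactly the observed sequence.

0,2,0,2,2,0,1,1,1,0,1,0,2,2,0,2

  [0] y  {0}  => 0  start
  [1] x  {1,2}  => 2  0->2 ok
  [2] y  {0}  => 0  2->0 ok
  [3] x  {1,2}  => 2  0->2 ok
  [4] x  {1,2}  => 2  2->2 ok
  [5] y  {0}  => 0  2->0 ok
  [6] x  {1,2}  => 1  0->1 ok
  [7] x  {1,2}  => 1  1->1 ok
  [8] x  {1,2}  => 1  1->1 ok
  [9] y  {0}  => 0  1->0 ok
  [10] x  {1,2}  => 1  0->1 ok
  [11] y  {0}  => 0  1->0 ok
  [12] x  {1,2}  => 2  0->2 ok
  [13] x  {1,2}  => 2  2->2 ok
  [14] y  {0}  => 0  2->0 ok
  [15] x  {1,2}  => 2  0->2 ok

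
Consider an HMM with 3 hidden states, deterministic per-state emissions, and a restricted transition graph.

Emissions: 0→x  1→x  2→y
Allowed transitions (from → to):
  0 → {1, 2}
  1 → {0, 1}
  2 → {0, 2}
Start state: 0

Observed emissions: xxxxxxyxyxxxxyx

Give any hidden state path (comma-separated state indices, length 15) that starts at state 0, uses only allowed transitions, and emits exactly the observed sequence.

0,1,0,1,1,0,2,0,2,0,1,1,0,2,0

  t0 'x' -> {0,1}, take 0 (start)
  t1 'x' -> {0,1}, take 1 (0->1 ok)
  t2 'x' -> {0,1}, take 0 (1->0 ok)
  t3 'x' -> {0,1}, take 1 (0->1 ok)
  t4 'x' -> {0,1}, take 1 (1->1 ok)
  t5 'x' -> {0,1}, take 0 (1->0 ok)
  t6 'y' -> {2}, take 2 (0->2 ok)
  t7 'x' -> {0,1}, take 0 (2->0 ok)
  t8 'y' -> {2}, take 2 (0->2 ok)
  t9 'x' -> {0,1}, take 0 (2->0 ok)
  t10 'x' -> {0,1}, take 1 (0->1 ok)
  t11 'x' -> {0,1}, take 1 (1->1 ok)
  t12 'x' -> {0,1}, take 0 (1->0 ok)
  t13 'y' -> {2}, take 2 (0->2 ok)
  t14 'x' -> {0,1}, take 0 (2->0 ok)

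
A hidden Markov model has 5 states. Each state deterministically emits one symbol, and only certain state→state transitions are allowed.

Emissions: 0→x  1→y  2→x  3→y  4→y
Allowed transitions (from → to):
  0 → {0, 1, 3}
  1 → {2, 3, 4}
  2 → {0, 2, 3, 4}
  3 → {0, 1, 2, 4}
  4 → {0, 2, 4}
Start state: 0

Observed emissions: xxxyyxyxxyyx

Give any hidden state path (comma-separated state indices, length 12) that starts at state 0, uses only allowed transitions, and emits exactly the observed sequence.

  t0 'x' -> {0,2}, take 0 (start)
  t1 'x' -> {0,2}, take 0 (0->0 ok)
  t2 'x' -> {0,2}, take 0 (0->0 ok)
  t3 'y' -> {1,3,4}, take 1 (0->1 ok)
  t4 'y' -> {1,3,4}, take 4 (1->4 ok)
  t5 'x' -> {0,2}, take 2 (4->2 ok)
  t6 'y' -> {1,3,4}, take 3 (2->3 ok)
  t7 'x' -> {0,2}, take 2 (3->2 ok)
  t8 'x' -> {0,2}, take 0 (2->0 ok)
  t9 'y' -> {1,3,4}, take 3 (0->3 ok)
  t10 'y' -> {1,3,4}, take 1 (3->1 ok)
  t11 'x' -> {0,2}, take 2 (1->2 ok)

0,0,0,1,4,2,3,2,0,3,1,2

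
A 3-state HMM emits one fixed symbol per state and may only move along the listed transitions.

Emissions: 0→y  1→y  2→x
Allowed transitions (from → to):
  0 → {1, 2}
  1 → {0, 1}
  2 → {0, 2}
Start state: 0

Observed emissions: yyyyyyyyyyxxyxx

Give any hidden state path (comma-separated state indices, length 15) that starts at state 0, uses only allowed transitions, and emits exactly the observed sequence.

0,1,1,0,1,1,0,1,1,0,2,2,0,2,2

  t0 'y' -> {0,1}, take 0 (start)
  t1 'y' -> {0,1}, take 1 (0->1 ok)
  t2 'y' -> {0,1}, take 1 (1->1 ok)
  t3 'y' -> {0,1}, take 0 (1->0 ok)
  t4 'y' -> {0,1}, take 1 (0->1 ok)
  t5 'y' -> {0,1}, take 1 (1->1 ok)
  t6 'y' -> {0,1}, take 0 (1->0 ok)
  t7 'y' -> {0,1}, take 1 (0->1 ok)
  t8 'y' -> {0,1}, take 1 (1->1 ok)
  t9 'y' -> {0,1}, take 0 (1->0 ok)
  t10 'x' -> {2}, take 2 (0->2 ok)
  t11 'x' -> {2}, take 2 (2->2 ok)
  t12 'y' -> {0,1}, take 0 (2->0 ok)
  t13 'x' -> {2}, take 2 (0->2 ok)
  t14 'x' -> {2}, take 2 (2->2 ok)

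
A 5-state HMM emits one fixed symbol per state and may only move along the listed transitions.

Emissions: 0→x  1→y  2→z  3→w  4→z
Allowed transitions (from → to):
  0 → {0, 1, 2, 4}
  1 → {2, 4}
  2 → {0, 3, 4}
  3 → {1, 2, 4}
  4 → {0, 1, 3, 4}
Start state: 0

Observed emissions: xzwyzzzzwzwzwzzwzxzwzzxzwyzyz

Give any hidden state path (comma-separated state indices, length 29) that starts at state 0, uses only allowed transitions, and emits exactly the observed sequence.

  0: obs=x cand={0} pick 0 [start]
  1: obs=z cand={2,4} pick 4 [0->4 ok]
  2: obs=w cand={3} pick 3 [4->3 ok]
  3: obs=y cand={1} pick 1 [3->1 ok]
  4: obs=z cand={2,4} pick 2 [1->2 ok]
  5: obs=z cand={2,4} pick 4 [2->4 ok]
  6: obs=z cand={2,4} pick 4 [4->4 ok]
  7: obs=z cand={2,4} pick 4 [4->4 ok]
  8: obs=w cand={3} pick 3 [4->3 ok]
  9: obs=z cand={2,4} pick 4 [3->4 ok]
  10: obs=w cand={3} pick 3 [4->3 ok]
  11: obs=z cand={2,4} pick 2 [3->2 ok]
  12: obs=w cand={3} pick 3 [2->3 ok]
  13: obs=z cand={2,4} pick 2 [3->2 ok]
  14: obs=z cand={2,4} pick 4 [2->4 ok]
  15: obs=w cand={3} pick 3 [4->3 ok]
  16: obs=z cand={2,4} pick 2 [3->2 ok]
  17: obs=x cand={0} pick 0 [2->0 ok]
  18: obs=z cand={2,4} pick 4 [0->4 ok]
  19: obs=w cand={3} pick 3 [4->3 ok]
  20: obs=z cand={2,4} pick 2 [3->2 ok]
  21: obs=z cand={2,4} pick 4 [2->4 ok]
  22: obs=x cand={0} pick 0 [4->0 ok]
  23: obs=z cand={2,4} pick 4 [0->4 ok]
  24: obs=w cand={3} pick 3 [4->3 ok]
  25: obs=y cand={1} pick 1 [3->1 ok]
  26: obs=z cand={2,4} pick 4 [1->4 ok]
  27: obs=y cand={1} pick 1 [4->1 ok]
  28: obs=z cand={2,4} pick 4 [1->4 ok]

0,4,3,1,2,4,4,4,3,4,3,2,3,2,4,3,2,0,4,3,2,4,0,4,3,1,4,1,4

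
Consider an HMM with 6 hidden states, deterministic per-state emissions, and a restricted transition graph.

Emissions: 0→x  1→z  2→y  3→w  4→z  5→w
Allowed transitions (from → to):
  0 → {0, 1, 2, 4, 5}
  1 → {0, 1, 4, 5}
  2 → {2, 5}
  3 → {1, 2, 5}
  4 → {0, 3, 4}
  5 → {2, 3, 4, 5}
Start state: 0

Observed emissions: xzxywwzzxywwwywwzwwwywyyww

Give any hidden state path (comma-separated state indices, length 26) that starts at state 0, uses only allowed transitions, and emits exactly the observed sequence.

0,1,0,2,5,3,1,1,0,2,5,5,3,2,5,5,4,3,5,3,2,5,2,2,5,5

  [0] x  {0}  => 0  start
  [1] z  {1,4}  => 1  0->1 ok
  [2] x  {0}  => 0  1->0 ok
  [3] y  {2}  => 2  0->2 ok
  [4] w  {3,5}  => 5  2->5 ok
  [5] w  {3,5}  => 3  5->3 ok
  [6] z  {1,4}  => 1  3->1 ok
  [7] z  {1,4}  => 1  1->1 ok
  [8] x  {0}  => 0  1->0 ok
  [9] y  {2}  => 2  0->2 ok
  [10] w  {3,5}  => 5  2->5 ok
  [11] w  {3,5}  => 5  5->5 ok
  [12] w  {3,5}  => 3  5->3 ok
  [13] y  {2}  => 2  3->2 ok
  [14] w  {3,5}  => 5  2->5 ok
  [15] w  {3,5}  => 5  5->5 ok
  [16] z  {1,4}  => 4  5->4 ok
  [17] w  {3,5}  => 3  4->3 ok
  [18] w  {3,5}  => 5  3->5 ok
  [19] w  {3,5}  => 3  5->3 ok
  [20] y  {2}  => 2  3->2 ok
  [21] w  {3,5}  => 5  2->5 ok
  [22] y  {2}  => 2  5->2 ok
  [23] y  {2}  => 2  2->2 ok
  [24] w  {3,5}  => 5  2->5 ok
  [25] w  {3,5}  => 5  5->5 ok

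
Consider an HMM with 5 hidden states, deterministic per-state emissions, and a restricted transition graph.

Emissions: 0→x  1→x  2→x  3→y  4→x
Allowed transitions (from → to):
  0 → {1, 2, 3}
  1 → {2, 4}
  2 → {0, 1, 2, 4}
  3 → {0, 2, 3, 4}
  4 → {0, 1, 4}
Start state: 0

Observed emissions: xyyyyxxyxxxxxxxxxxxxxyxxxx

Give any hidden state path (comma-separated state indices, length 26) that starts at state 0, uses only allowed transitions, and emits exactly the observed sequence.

  [0] x  {0,1,2,4}  => 0  start
  [1] y  {3}  => 3  0->3 ok
  [2] y  {3}  => 3  3->3 ok
  [3] y  {3}  => 3  3->3 ok
  [4] y  {3}  => 3  3->3 ok
  [5] x  {0,1,2,4}  => 4  3->4 ok
  [6] x  {0,1,2,4}  => 0  4->0 ok
  [7] y  {3}  => 3  0->3 ok
  [8] x  {0,1,2,4}  => 2  3->2 ok
  [9] x  {0,1,2,4}  => 1  2->1 ok
  [10] x  {0,1,2,4}  => 2  1->2 ok
  [11] x  {0,1,2,4}  => 1  2->1 ok
  [12] x  {0,1,2,4}  => 4  1->4 ok
  [13] x  {0,1,2,4}  => 1  4->1 ok
  [14] x  {0,1,2,4}  => 2  1->2 ok
  [15] x  {0,1,2,4}  => 4  2->4 ok
  [16] x  {0,1,2,4}  => 4  4->4 ok
  [17] x  {0,1,2,4}  => 0  4->0 ok
  [18] x  {0,1,2,4}  => 1  0->1 ok
  [19] x  {0,1,2,4}  => 2  1->2 ok
  [20] x  {0,1,2,4}  => 0  2->0 ok
  [21] y  {3}  => 3  0->3 ok
  [22] x  {0,1,2,4}  => 4  3->4 ok
  [23] x  {0,1,2,4}  => 1  4->1 ok
  [24] x  {0,1,2,4}  => 4  1->4 ok
  [25] x  {0,1,2,4}  => 4  4->4 ok

0,3,3,3,3,4,0,3,2,1,2,1,4,1,2,4,4,0,1,2,0,3,4,1,4,4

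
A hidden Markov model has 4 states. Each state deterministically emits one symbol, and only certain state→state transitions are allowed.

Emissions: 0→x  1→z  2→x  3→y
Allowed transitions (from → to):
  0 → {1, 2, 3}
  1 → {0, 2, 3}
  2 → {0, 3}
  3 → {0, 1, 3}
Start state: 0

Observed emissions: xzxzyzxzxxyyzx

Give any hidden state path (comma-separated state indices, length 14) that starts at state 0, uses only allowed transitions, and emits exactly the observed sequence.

  [0] x  {0,2}  => 0  start
  [1] z  {1}  => 1  0->1 ok
  [2] x  {0,2}  => 0  1->0 ok
  [3] z  {1}  => 1  0->1 ok
  [4] y  {3}  => 3  1->3 ok
  [5] z  {1}  => 1  3->1 ok
  [6] x  {0,2}  => 0  1->0 ok
  [7] z  {1}  => 1  0->1 ok
  [8] x  {0,2}  => 0  1->0 ok
  [9] x  {0,2}  => 2  0->2 ok
  [10] y  {3}  => 3  2->3 ok
  [11] y  {3}  => 3  3->3 ok
  [12] z  {1}  => 1  3->1 ok
  [13] x  {0,2}  => 0  1->0 ok

0,1,0,1,3,1,0,1,0,2,3,3,1,0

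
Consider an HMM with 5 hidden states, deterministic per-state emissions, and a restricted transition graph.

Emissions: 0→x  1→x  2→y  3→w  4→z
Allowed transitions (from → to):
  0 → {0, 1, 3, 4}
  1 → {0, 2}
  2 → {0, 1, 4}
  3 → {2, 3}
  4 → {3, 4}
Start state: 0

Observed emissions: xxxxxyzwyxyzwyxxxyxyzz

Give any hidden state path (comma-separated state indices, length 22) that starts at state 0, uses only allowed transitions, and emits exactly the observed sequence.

  t0 'x' -> {0,1}, take 0 (start)
  t1 'x' -> {0,1}, take 0 (0->0 ok)
  t2 'x' -> {0,1}, take 0 (0->0 ok)
  t3 'x' -> {0,1}, take 0 (0->0 ok)
  t4 'x' -> {0,1}, take 1 (0->1 ok)
  t5 'y' -> {2}, take 2 (1->2 ok)
  t6 'z' -> {4}, take 4 (2->4 ok)
  t7 'w' -> {3}, take 3 (4->3 ok)
  t8 'y' -> {2}, take 2 (3->2 ok)
  t9 'x' -> {0,1}, take 1 (2->1 ok)
  t10 'y' -> {2}, take 2 (1->2 ok)
  t11 'z' -> {4}, take 4 (2->4 ok)
  t12 'w' -> {3}, take 3 (4->3 ok)
  t13 'y' -> {2}, take 2 (3->2 ok)
  t14 'x' -> {0,1}, take 0 (2->0 ok)
  t15 'x' -> {0,1}, take 0 (0->0 ok)
  t16 'x' -> {0,1}, take 1 (0->1 ok)
  t17 'y' -> {2}, take 2 (1->2 ok)
  t18 'x' -> {0,1}, take 1 (2->1 ok)
  t19 'y' -> {2}, take 2 (1->2 ok)
  t20 'z' -> {4}, take 4 (2->4 ok)
  t21 'z' -> {4}, take 4 (4->4 ok)

0,0,0,0,1,2,4,3,2,1,2,4,3,2,0,0,1,2,1,2,4,4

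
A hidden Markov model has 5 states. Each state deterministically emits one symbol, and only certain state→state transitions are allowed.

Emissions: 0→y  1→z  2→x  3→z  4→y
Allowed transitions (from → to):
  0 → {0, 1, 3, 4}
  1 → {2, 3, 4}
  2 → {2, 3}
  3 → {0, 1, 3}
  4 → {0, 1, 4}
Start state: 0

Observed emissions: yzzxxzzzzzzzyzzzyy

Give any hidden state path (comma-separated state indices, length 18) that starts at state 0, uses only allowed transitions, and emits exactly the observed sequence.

0,3,1,2,2,3,3,1,3,3,3,3,0,3,1,3,0,0

  t0 'y' -> {0,4}, take 0 (start)
  t1 'z' -> {1,3}, take 3 (0->3 ok)
  t2 'z' -> {1,3}, take 1 (3->1 ok)
  t3 'x' -> {2}, take 2 (1->2 ok)
  t4 'x' -> {2}, take 2 (2->2 ok)
  t5 'z' -> {1,3}, take 3 (2->3 ok)
  t6 'z' -> {1,3}, take 3 (3->3 ok)
  t7 'z' -> {1,3}, take 1 (3->1 ok)
  t8 'z' -> {1,3}, take 3 (1->3 ok)
  t9 'z' -> {1,3}, take 3 (3->3 ok)
  t10 'z' -> {1,3}, take 3 (3->3 ok)
  t11 'z' -> {1,3}, take 3 (3->3 ok)
  t12 'y' -> {0,4}, take 0 (3->0 ok)
  t13 'z' -> {1,3}, take 3 (0->3 ok)
  t14 'z' -> {1,3}, take 1 (3->1 ok)
  t15 'z' -> {1,3}, take 3 (1->3 ok)
  t16 'y' -> {0,4}, take 0 (3->0 ok)
  t17 'y' -> {0,4}, take 0 (0->0 ok)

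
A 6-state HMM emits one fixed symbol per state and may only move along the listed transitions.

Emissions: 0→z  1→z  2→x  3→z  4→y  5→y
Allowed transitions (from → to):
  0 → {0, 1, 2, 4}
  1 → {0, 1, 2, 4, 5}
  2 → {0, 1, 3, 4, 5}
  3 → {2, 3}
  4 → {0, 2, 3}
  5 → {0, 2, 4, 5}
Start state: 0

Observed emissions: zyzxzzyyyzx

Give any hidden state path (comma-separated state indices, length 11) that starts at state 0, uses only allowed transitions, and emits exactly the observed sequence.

  [0] z  {0,1,3}  => 0  start
  [1] y  {4,5}  => 4  0->4 ok
  [2] z  {0,1,3}  => 3  4->3 ok
  [3] x  {2}  => 2  3->2 ok
  [4] z  {0,1,3}  => 0  2->0 ok
  [5] z  {0,1,3}  => 1  0->1 ok
  [6] y  {4,5}  => 5  1->5 ok
  [7] y  {4,5}  => 5  5->5 ok
  [8] y  {4,5}  => 4  5->4 ok
  [9] z  {0,1,3}  => 3  4->3 ok
  [10] x  {2}  => 2  3->2 ok

0,4,3,2,0,1,5,5,4,3,2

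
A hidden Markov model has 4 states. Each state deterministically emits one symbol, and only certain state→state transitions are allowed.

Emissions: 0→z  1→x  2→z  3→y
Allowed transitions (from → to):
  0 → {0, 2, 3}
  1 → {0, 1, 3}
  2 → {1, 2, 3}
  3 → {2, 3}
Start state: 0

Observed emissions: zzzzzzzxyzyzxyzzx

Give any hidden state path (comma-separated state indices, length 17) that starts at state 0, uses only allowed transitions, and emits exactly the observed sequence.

  [0] z  {0,2}  => 0  start
  [1] z  {0,2}  => 0  0->0 ok
  [2] z  {0,2}  => 0  0->0 ok
  [3] z  {0,2}  => 0  0->0 ok
  [4] z  {0,2}  => 0  0->0 ok
  [5] z  {0,2}  => 0  0->0 ok
  [6] z  {0,2}  => 2  0->2 ok
  [7] x  {1}  => 1  2->1 ok
  [8] y  {3}  => 3  1->3 ok
  [9] z  {0,2}  => 2  3->2 ok
  [10] y  {3}  => 3  2->3 ok
  [11] z  {0,2}  => 2  3->2 ok
  [12] x  {1}  => 1  2->1 ok
  [13] y  {3}  => 3  1->3 ok
  [14] z  {0,2}  => 2  3->2 ok
  [15] z  {0,2}  => 2  2->2 ok
  [16] x  {1}  => 1  2->1 ok

0,0,0,0,0,0,2,1,3,2,3,2,1,3,2,2,1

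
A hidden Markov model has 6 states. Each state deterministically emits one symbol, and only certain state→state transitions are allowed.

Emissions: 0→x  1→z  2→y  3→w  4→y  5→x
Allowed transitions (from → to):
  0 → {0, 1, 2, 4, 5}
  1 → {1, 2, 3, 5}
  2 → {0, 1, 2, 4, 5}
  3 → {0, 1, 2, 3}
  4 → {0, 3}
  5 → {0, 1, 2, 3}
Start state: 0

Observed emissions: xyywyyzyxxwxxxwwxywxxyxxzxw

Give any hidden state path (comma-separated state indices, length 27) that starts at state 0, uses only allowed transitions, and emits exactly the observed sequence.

0,2,4,3,2,2,1,2,0,5,3,0,0,5,3,3,0,4,3,0,0,2,0,5,1,5,3

  pos 0: x in {0,5}, choose 0; start
  pos 1: y in {2,4}, choose 2; 0->2 ok
  pos 2: y in {2,4}, choose 4; 2->4 ok
  pos 3: w in {3}, choose 3; 4->3 ok
  pos 4: y in {2,4}, choose 2; 3->2 ok
  pos 5: y in {2,4}, choose 2; 2->2 ok
  pos 6: z in {1}, choose 1; 2->1 ok
  pos 7: y in {2,4}, choose 2; 1->2 ok
  pos 8: x in {0,5}, choose 0; 2->0 ok
  pos 9: x in {0,5}, choose 5; 0->5 ok
  pos 10: w in {3}, choose 3; 5->3 ok
  pos 11: x in {0,5}, choose 0; 3->0 ok
  pos 12: x in {0,5}, choose 0; 0->0 ok
  pos 13: x in {0,5}, choose 5; 0->5 ok
  pos 14: w in {3}, choose 3; 5->3 ok
  pos 15: w in {3}, choose 3; 3->3 ok
  pos 16: x in {0,5}, choose 0; 3->0 ok
  pos 17: y in {2,4}, choose 4; 0->4 ok
  pos 18: w in {3}, choose 3; 4->3 ok
  pos 19: x in {0,5}, choose 0; 3->0 ok
  pos 20: x in {0,5}, choose 0; 0->0 ok
  pos 21: y in {2,4}, choose 2; 0->2 ok
  pos 22: x in {0,5}, choose 0; 2->0 ok
  pos 23: x in {0,5}, choose 5; 0->5 ok
  pos 24: z in {1}, choose 1; 5->1 ok
  pos 25: x in {0,5}, choose 5; 1->5 ok
  pos 26: w in {3}, choose 3; 5->3 ok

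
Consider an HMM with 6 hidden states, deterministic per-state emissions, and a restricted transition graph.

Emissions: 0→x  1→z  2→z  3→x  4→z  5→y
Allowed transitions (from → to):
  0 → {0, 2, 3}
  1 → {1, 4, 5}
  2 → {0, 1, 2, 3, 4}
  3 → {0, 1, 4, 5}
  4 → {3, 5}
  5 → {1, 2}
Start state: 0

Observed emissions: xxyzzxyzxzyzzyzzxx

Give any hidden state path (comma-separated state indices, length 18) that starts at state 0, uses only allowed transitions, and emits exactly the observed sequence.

0,3,5,1,4,3,5,2,3,4,5,1,4,5,1,4,3,0

  t0 'x' -> {0,3}, take 0 (start)
  t1 'x' -> {0,3}, take 3 (0->3 ok)
  t2 'y' -> {5}, take 5 (3->5 ok)
  t3 'z' -> {1,2,4}, take 1 (5->1 ok)
  t4 'z' -> {1,2,4}, take 4 (1->4 ok)
  t5 'x' -> {0,3}, take 3 (4->3 ok)
  t6 'y' -> {5}, take 5 (3->5 ok)
  t7 'z' -> {1,2,4}, take 2 (5->2 ok)
  t8 'x' -> {0,3}, take 3 (2->3 ok)
  t9 'z' -> {1,2,4}, take 4 (3->4 ok)
  t10 'y' -> {5}, take 5 (4->5 ok)
  t11 'z' -> {1,2,4}, take 1 (5->1 ok)
  t12 'z' -> {1,2,4}, take 4 (1->4 ok)
  t13 'y' -> {5}, take 5 (4->5 ok)
  t14 'z' -> {1,2,4}, take 1 (5->1 ok)
  t15 'z' -> {1,2,4}, take 4 (1->4 ok)
  t16 'x' -> {0,3}, take 3 (4->3 ok)
  t17 'x' -> {0,3}, take 0 (3->0 ok)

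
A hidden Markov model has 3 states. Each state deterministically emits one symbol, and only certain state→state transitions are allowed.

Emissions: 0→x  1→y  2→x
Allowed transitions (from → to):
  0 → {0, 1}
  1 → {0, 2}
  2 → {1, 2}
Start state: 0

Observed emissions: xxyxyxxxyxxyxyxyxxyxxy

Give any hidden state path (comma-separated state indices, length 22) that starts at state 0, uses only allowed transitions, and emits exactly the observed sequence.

  t0 'x' -> {0,2}, take 0 (start)
  t1 'x' -> {0,2}, take 0 (0->0 ok)
  t2 'y' -> {1}, take 1 (0->1 ok)
  t3 'x' -> {0,2}, take 0 (1->0 ok)
  t4 'y' -> {1}, take 1 (0->1 ok)
  t5 'x' -> {0,2}, take 2 (1->2 ok)
  t6 'x' -> {0,2}, take 2 (2->2 ok)
  t7 'x' -> {0,2}, take 2 (2->2 ok)
  t8 'y' -> {1}, take 1 (2->1 ok)
  t9 'x' -> {0,2}, take 0 (1->0 ok)
  t10 'x' -> {0,2}, take 0 (0->0 ok)
  t11 'y' -> {1}, take 1 (0->1 ok)
  t12 'x' -> {0,2}, take 2 (1->2 ok)
  t13 'y' -> {1}, take 1 (2->1 ok)
  t14 'x' -> {0,2}, take 2 (1->2 ok)
  t15 'y' -> {1}, take 1 (2->1 ok)
  t16 'x' -> {0,2}, take 2 (1->2 ok)
  t17 'x' -> {0,2}, take 2 (2->2 ok)
  t18 'y' -> {1}, take 1 (2->1 ok)
  t19 'x' -> {0,2}, take 0 (1->0 ok)
  t20 'x' -> {0,2}, take 0 (0->0 ok)
  t21 'y' -> {1}, take 1 (0->1 ok)

0,0,1,0,1,2,2,2,1,0,0,1,2,1,2,1,2,2,1,0,0,1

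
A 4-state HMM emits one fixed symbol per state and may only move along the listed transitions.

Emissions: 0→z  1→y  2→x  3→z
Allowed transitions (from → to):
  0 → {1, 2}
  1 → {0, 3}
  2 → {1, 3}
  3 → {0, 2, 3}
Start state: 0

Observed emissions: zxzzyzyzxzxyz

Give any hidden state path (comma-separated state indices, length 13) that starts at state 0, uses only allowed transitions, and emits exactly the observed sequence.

  pos 0: z in {0,3}, choose 0; start
  pos 1: x in {2}, choose 2; 0->2 ok
  pos 2: z in {0,3}, choose 3; 2->3 ok
  pos 3: z in {0,3}, choose 0; 3->0 ok
  pos 4: y in {1}, choose 1; 0->1 ok
  pos 5: z in {0,3}, choose 0; 1->0 ok
  pos 6: y in {1}, choose 1; 0->1 ok
  pos 7: z in {0,3}, choose 0; 1->0 ok
  pos 8: x in {2}, choose 2; 0->2 ok
  pos 9: z in {0,3}, choose 3; 2->3 ok
  pos 10: x in {2}, choose 2; 3->2 ok
  pos 11: y in {1}, choose 1; 2->1 ok
  pos 12: z in {0,3}, choose 3; 1->3 ok

0,2,3,0,1,0,1,0,2,3,2,1,3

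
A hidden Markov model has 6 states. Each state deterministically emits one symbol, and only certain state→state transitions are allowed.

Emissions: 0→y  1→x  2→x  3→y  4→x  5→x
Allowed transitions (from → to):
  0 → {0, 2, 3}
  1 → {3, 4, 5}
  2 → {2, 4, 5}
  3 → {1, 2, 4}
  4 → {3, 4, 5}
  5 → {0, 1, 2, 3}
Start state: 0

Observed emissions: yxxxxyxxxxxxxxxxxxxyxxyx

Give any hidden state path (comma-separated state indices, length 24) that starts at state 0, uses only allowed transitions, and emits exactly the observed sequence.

  [0] y  {0,3}  => 0  start
  [1] x  {1,2,4,5}  => 2  0->2 ok
  [2] x  {1,2,4,5}  => 2  2->2 ok
  [3] x  {1,2,4,5}  => 2  2->2 ok
  [4] x  {1,2,4,5}  => 5  2->5 ok
  [5] y  {0,3}  => 3  5->3 ok
  [6] x  {1,2,4,5}  => 1  3->1 ok
  [7] x  {1,2,4,5}  => 5  1->5 ok
  [8] x  {1,2,4,5}  => 2  5->2 ok
  [9] x  {1,2,4,5}  => 2  2->2 ok
  [10] x  {1,2,4,5}  => 2  2->2 ok
  [11] x  {1,2,4,5}  => 4  2->4 ok
  [12] x  {1,2,4,5}  => 5  4->5 ok
  [13] x  {1,2,4,5}  => 2  5->2 ok
  [14] x  {1,2,4,5}  => 5  2->5 ok
  [15] x  {1,2,4,5}  => 2  5->2 ok
  [16] x  {1,2,4,5}  => 2  2->2 ok
  [17] x  {1,2,4,5}  => 5  2->5 ok
  [18] x  {1,2,4,5}  => 1  5->1 ok
  [19] y  {0,3}  => 3  1->3 ok
  [20] x  {1,2,4,5}  => 1  3->1 ok
  [21] x  {1,2,4,5}  => 4  1->4 ok
  [22] y  {0,3}  => 3  4->3 ok
  [23] x  {1,2,4,5}  => 2  3->2 ok

0,2,2,2,5,3,1,5,2,2,2,4,5,2,5,2,2,5,1,3,1,4,3,2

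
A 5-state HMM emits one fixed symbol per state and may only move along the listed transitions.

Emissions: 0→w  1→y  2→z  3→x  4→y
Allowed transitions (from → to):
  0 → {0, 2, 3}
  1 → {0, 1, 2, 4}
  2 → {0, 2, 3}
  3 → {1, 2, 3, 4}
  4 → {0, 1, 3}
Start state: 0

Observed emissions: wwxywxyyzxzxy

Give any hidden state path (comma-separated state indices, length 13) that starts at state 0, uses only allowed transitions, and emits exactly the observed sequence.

0,0,3,1,0,3,1,1,2,3,2,3,1

  pos 0: w in {0}, choose 0; start
  pos 1: w in {0}, choose 0; 0->0 ok
  pos 2: x in {3}, choose 3; 0->3 ok
  pos 3: y in {1,4}, choose 1; 3->1 ok
  pos 4: w in {0}, choose 0; 1->0 ok
  pos 5: x in {3}, choose 3; 0->3 ok
  pos 6: y in {1,4}, choose 1; 3->1 ok
  pos 7: y in {1,4}, choose 1; 1->1 ok
  pos 8: z in {2}, choose 2; 1->2 ok
  pos 9: x in {3}, choose 3; 2->3 ok
  pos 10: z in {2}, choose 2; 3->2 ok
  pos 11: x in {3}, choose 3; 2->3 ok
  pos 12: y in {1,4}, choose 1; 3->1 ok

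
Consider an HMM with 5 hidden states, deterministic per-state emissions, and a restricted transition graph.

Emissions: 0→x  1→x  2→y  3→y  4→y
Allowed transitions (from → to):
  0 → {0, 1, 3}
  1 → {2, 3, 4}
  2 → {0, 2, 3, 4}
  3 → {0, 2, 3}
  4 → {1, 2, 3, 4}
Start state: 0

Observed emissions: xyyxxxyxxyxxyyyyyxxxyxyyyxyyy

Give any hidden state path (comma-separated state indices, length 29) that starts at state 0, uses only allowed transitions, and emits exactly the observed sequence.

0,3,2,0,0,1,2,0,1,2,0,1,2,4,3,2,3,0,0,0,3,0,3,3,2,0,3,3,2

  [0] x  {0,1}  => 0  start
  [1] y  {2,3,4}  => 3  0->3 ok
  [2] y  {2,3,4}  => 2  3->2 ok
  [3] x  {0,1}  => 0  2->0 ok
  [4] x  {0,1}  => 0  0->0 ok
  [5] x  {0,1}  => 1  0->1 ok
  [6] y  {2,3,4}  => 2  1->2 ok
  [7] x  {0,1}  => 0  2->0 ok
  [8] x  {0,1}  => 1  0->1 ok
  [9] y  {2,3,4}  => 2  1->2 ok
  [10] x  {0,1}  => 0  2->0 ok
  [11] x  {0,1}  => 1  0->1 ok
  [12] y  {2,3,4}  => 2  1->2 ok
  [13] y  {2,3,4}  => 4  2->4 ok
  [14] y  {2,3,4}  => 3  4->3 ok
  [15] y  {2,3,4}  => 2  3->2 ok
  [16] y  {2,3,4}  => 3  2->3 ok
  [17] x  {0,1}  => 0  3->0 ok
  [18] x  {0,1}  => 0  0->0 ok
  [19] x  {0,1}  => 0  0->0 ok
  [20] y  {2,3,4}  => 3  0->3 ok
  [21] x  {0,1}  => 0  3->0 ok
  [22] y  {2,3,4}  => 3  0->3 ok
  [23] y  {2,3,4}  => 3  3->3 ok
  [24] y  {2,3,4}  => 2  3->2 ok
  [25] x  {0,1}  => 0  2->0 ok
  [26] y  {2,3,4}  => 3  0->3 ok
  [27] y  {2,3,4}  => 3  3->3 ok
  [28] y  {2,3,4}  => 2  3->2 ok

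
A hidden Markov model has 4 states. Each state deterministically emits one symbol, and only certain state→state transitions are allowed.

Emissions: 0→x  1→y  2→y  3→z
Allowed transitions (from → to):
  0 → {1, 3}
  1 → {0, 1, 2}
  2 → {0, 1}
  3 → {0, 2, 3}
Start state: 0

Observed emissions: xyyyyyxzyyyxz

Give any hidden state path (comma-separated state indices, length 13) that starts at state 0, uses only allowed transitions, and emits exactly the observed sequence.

  pos 0: x in {0}, choose 0; start
  pos 1: y in {1,2}, choose 1; 0->1 ok
  pos 2: y in {1,2}, choose 1; 1->1 ok
  pos 3: y in {1,2}, choose 2; 1->2 ok
  pos 4: y in {1,2}, choose 1; 2->1 ok
  pos 5: y in {1,2}, choose 1; 1->1 ok
  pos 6: x in {0}, choose 0; 1->0 ok
  pos 7: z in {3}, choose 3; 0->3 ok
  pos 8: y in {1,2}, choose 2; 3->2 ok
  pos 9: y in {1,2}, choose 1; 2->1 ok
  pos 10: y in {1,2}, choose 1; 1->1 ok
  pos 11: x in {0}, choose 0; 1->0 ok
  pos 12: z in {3}, choose 3; 0->3 ok

0,1,1,2,1,1,0,3,2,1,1,0,3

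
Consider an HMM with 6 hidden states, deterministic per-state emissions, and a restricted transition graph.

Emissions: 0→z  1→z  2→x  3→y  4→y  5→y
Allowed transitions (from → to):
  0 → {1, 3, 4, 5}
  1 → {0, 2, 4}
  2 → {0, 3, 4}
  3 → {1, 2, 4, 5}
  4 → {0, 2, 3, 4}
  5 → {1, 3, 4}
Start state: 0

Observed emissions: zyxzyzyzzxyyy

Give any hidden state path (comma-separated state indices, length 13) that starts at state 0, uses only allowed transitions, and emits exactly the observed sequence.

  [0] z  {0,1}  => 0  start
  [1] y  {3,4,5}  => 4  0->4 ok
  [2] x  {2}  => 2  4->2 ok
  [3] z  {0,1}  => 0  2->0 ok
  [4] y  {3,4,5}  => 3  0->3 ok
  [5] z  {0,1}  => 1  3->1 ok
  [6] y  {3,4,5}  => 4  1->4 ok
  [7] z  {0,1}  => 0  4->0 ok
  [8] z  {0,1}  => 1  0->1 ok
  [9] x  {2}  => 2  1->2 ok
  [10] y  {3,4,5}  => 4  2->4 ok
  [11] y  {3,4,5}  => 3  4->3 ok
  [12] y  {3,4,5}  => 5  3->5 ok

0,4,2,0,3,1,4,0,1,2,4,3,5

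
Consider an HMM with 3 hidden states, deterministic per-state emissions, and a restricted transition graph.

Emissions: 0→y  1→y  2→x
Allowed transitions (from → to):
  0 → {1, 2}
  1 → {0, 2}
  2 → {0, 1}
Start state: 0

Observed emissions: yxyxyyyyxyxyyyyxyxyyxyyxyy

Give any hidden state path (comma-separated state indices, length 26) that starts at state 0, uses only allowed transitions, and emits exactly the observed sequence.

  0: obs=y cand={0,1} pick 0 [start]
  1: obs=x cand={2} pick 2 [0->2 ok]
  2: obs=y cand={0,1} pick 0 [2->0 ok]
  3: obs=x cand={2} pick 2 [0->2 ok]
  4: obs=y cand={0,1} pick 0 [2->0 ok]
  5: obs=y cand={0,1} pick 1 [0->1 ok]
  6: obs=y cand={0,1} pick 0 [1->0 ok]
  7: obs=y cand={0,1} pick 1 [0->1 ok]
  8: obs=x cand={2} pick 2 [1->2 ok]
  9: obs=y cand={0,1} pick 1 [2->1 ok]
  10: obs=x cand={2} pick 2 [1->2 ok]
  11: obs=y cand={0,1} pick 1 [2->1 ok]
  12: obs=y cand={0,1} pick 0 [1->0 ok]
  13: obs=y cand={0,1} pick 1 [0->1 ok]
  14: obs=y cand={0,1} pick 0 [1->0 ok]
  15: obs=x cand={2} pick 2 [0->2 ok]
  16: obs=y cand={0,1} pick 0 [2->0 ok]
  17: obs=x cand={2} pick 2 [0->2 ok]
  18: obs=y cand={0,1} pick 1 [2->1 ok]
  19: obs=y cand={0,1} pick 0 [1->0 ok]
  20: obs=x cand={2} pick 2 [0->2 ok]
  21: obs=y cand={0,1} pick 0 [2->0 ok]
  22: obs=y cand={0,1} pick 1 [0->1 ok]
  23: obs=x cand={2} pick 2 [1->2 ok]
  24: obs=y cand={0,1} pick 1 [2->1 ok]
  25: obs=y cand={0,1} pick 0 [1->0 ok]

0,2,0,2,0,1,0,1,2,1,2,1,0,1,0,2,0,2,1,0,2,0,1,2,1,0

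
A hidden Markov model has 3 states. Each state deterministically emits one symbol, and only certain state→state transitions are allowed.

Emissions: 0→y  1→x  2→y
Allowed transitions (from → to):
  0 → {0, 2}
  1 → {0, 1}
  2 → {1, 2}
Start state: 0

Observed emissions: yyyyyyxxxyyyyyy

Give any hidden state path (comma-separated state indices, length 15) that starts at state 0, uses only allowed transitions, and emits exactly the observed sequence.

  t0 'y' -> {0,2}, take 0 (start)
  t1 'y' -> {0,2}, take 0 (0->0 ok)
  t2 'y' -> {0,2}, take 2 (0->2 ok)
  t3 'y' -> {0,2}, take 2 (2->2 ok)
  t4 'y' -> {0,2}, take 2 (2->2 ok)
  t5 'y' -> {0,2}, take 2 (2->2 ok)
  t6 'x' -> {1}, take 1 (2->1 ok)
  t7 'x' -> {1}, take 1 (1->1 ok)
  t8 'x' -> {1}, take 1 (1->1 ok)
  t9 'y' -> {0,2}, take 0 (1->0 ok)
  t10 'y' -> {0,2}, take 0 (0->0 ok)
  t11 'y' -> {0,2}, take 0 (0->0 ok)
  t12 'y' -> {0,2}, take 0 (0->0 ok)
  t13 'y' -> {0,2}, take 2 (0->2 ok)
  t14 'y' -> {0,2}, take 2 (2->2 ok)

0,0,2,2,2,2,1,1,1,0,0,0,0,2,2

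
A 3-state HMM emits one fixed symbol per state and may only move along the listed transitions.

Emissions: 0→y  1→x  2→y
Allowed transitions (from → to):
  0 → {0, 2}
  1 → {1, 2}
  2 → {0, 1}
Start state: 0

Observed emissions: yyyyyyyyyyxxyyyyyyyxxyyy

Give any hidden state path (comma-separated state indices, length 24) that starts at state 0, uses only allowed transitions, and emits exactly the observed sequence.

0,2,0,0,0,0,0,2,0,2,1,1,2,0,2,0,2,0,2,1,1,2,0,0

  [0] y  {0,2}  => 0  start
  [1] y  {0,2}  => 2  0->2 ok
  [2] y  {0,2}  => 0  2->0 ok
  [3] y  {0,2}  => 0  0->0 ok
  [4] y  {0,2}  => 0  0->0 ok
  [5] y  {0,2}  => 0  0->0 ok
  [6] y  {0,2}  => 0  0->0 ok
  [7] y  {0,2}  => 2  0->2 ok
  [8] y  {0,2}  => 0  2->0 ok
  [9] y  {0,2}  => 2  0->2 ok
  [10] x  {1}  => 1  2->1 ok
  [11] x  {1}  => 1  1->1 ok
  [12] y  {0,2}  => 2  1->2 ok
  [13] y  {0,2}  => 0  2->0 ok
  [14] y  {0,2}  => 2  0->2 ok
  [15] y  {0,2}  => 0  2->0 ok
  [16] y  {0,2}  => 2  0->2 ok
  [17] y  {0,2}  => 0  2->0 ok
  [18] y  {0,2}  => 2  0->2 ok
  [19] x  {1}  => 1  2->1 ok
  [20] x  {1}  => 1  1->1 ok
  [21] y  {0,2}  => 2  1->2 ok
  [22] y  {0,2}  => 0  2->0 ok
  [23] y  {0,2}  => 0  0->0 ok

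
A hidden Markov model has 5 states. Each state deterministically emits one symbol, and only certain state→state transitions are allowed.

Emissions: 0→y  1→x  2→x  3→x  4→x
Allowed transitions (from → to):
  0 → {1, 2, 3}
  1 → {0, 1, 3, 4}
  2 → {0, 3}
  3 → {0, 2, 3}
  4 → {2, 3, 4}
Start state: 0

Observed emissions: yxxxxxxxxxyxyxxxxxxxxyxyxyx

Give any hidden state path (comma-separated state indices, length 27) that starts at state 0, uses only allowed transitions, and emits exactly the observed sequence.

  0: obs=y cand={0} pick 0 [start]
  1: obs=x cand={1,2,3,4} pick 2 [0->2 ok]
  2: obs=x cand={1,2,3,4} pick 3 [2->3 ok]
  3: obs=x cand={1,2,3,4} pick 3 [3->3 ok]
  4: obs=x cand={1,2,3,4} pick 3 [3->3 ok]
  5: obs=x cand={1,2,3,4} pick 3 [3->3 ok]
  6: obs=x cand={1,2,3,4} pick 3 [3->3 ok]
  7: obs=x cand={1,2,3,4} pick 3 [3->3 ok]
  8: obs=x cand={1,2,3,4} pick 3 [3->3 ok]
  9: obs=x cand={1,2,3,4} pick 3 [3->3 ok]
  10: obs=y cand={0} pick 0 [3->0 ok]
  11: obs=x cand={1,2,3,4} pick 2 [0->2 ok]
  12: obs=y cand={0} pick 0 [2->0 ok]
  13: obs=x cand={1,2,3,4} pick 2 [0->2 ok]
  14: obs=x cand={1,2,3,4} pick 3 [2->3 ok]
  15: obs=x cand={1,2,3,4} pick 2 [3->2 ok]
  16: obs=x cand={1,2,3,4} pick 3 [2->3 ok]
  17: obs=x cand={1,2,3,4} pick 2 [3->2 ok]
  18: obs=x cand={1,2,3,4} pick 3 [2->3 ok]
  19: obs=x cand={1,2,3,4} pick 3 [3->3 ok]
  20: obs=x cand={1,2,3,4} pick 2 [3->2 ok]
  21: obs=y cand={0} pick 0 [2->0 ok]
  22: obs=x cand={1,2,3,4} pick 2 [0->2 ok]
  23: obs=y cand={0} pick 0 [2->0 ok]
  24: obs=x cand={1,2,3,4} pick 1 [0->1 ok]
  25: obs=y cand={0} pick 0 [1->0 ok]
  26: obs=x cand={1,2,3,4} pick 3 [0->3 ok]

0,2,3,3,3,3,3,3,3,3,0,2,0,2,3,2,3,2,3,3,2,0,2,0,1,0,3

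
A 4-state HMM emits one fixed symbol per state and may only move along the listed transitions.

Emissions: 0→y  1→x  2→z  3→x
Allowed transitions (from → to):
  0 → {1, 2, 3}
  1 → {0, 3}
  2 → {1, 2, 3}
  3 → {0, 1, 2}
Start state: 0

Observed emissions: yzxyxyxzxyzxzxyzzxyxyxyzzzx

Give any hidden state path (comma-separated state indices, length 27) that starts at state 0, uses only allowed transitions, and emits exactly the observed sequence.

0,2,3,0,3,0,3,2,1,0,2,3,2,1,0,2,2,3,0,1,0,1,0,2,2,2,1

  t0 'y' -> {0}, take 0 (start)
  t1 'z' -> {2}, take 2 (0->2 ok)
  t2 'x' -> {1,3}, take 3 (2->3 ok)
  t3 'y' -> {0}, take 0 (3->0 ok)
  t4 'x' -> {1,3}, take 3 (0->3 ok)
  t5 'y' -> {0}, take 0 (3->0 ok)
  t6 'x' -> {1,3}, take 3 (0->3 ok)
  t7 'z' -> {2}, take 2 (3->2 ok)
  t8 'x' -> {1,3}, take 1 (2->1 ok)
  t9 'y' -> {0}, take 0 (1->0 ok)
  t10 'z' -> {2}, take 2 (0->2 ok)
  t11 'x' -> {1,3}, take 3 (2->3 ok)
  t12 'z' -> {2}, take 2 (3->2 ok)
  t13 'x' -> {1,3}, take 1 (2->1 ok)
  t14 'y' -> {0}, take 0 (1->0 ok)
  t15 'z' -> {2}, take 2 (0->2 ok)
  t16 'z' -> {2}, take 2 (2->2 ok)
  t17 'x' -> {1,3}, take 3 (2->3 ok)
  t18 'y' -> {0}, take 0 (3->0 ok)
  t19 'x' -> {1,3}, take 1 (0->1 ok)
  t20 'y' -> {0}, take 0 (1->0 ok)
  t21 'x' -> {1,3}, take 1 (0->1 ok)
  t22 'y' -> {0}, take 0 (1->0 ok)
  t23 'z' -> {2}, take 2 (0->2 ok)
  t24 'z' -> {2}, take 2 (2->2 ok)
  t25 'z' -> {2}, take 2 (2->2 ok)
  t26 'x' -> {1,3}, take 1 (2->1 ok)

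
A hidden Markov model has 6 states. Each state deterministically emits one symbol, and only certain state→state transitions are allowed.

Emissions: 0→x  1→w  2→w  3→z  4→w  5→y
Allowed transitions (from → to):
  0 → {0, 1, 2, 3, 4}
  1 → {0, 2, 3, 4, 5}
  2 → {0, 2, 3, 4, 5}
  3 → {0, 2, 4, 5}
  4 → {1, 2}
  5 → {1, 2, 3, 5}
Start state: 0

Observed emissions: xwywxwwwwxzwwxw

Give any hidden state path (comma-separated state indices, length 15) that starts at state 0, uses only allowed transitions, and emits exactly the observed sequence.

  t0 'x' -> {0}, take 0 (start)
  t1 'w' -> {1,2,4}, take 2 (0->2 ok)
  t2 'y' -> {5}, take 5 (2->5 ok)
  t3 'w' -> {1,2,4}, take 2 (5->2 ok)
  t4 'x' -> {0}, take 0 (2->0 ok)
  t5 'w' -> {1,2,4}, take 1 (0->1 ok)
  t6 'w' -> {1,2,4}, take 4 (1->4 ok)
  t7 'w' -> {1,2,4}, take 2 (4->2 ok)
  t8 'w' -> {1,2,4}, take 2 (2->2 ok)
  t9 'x' -> {0}, take 0 (2->0 ok)
  t10 'z' -> {3}, take 3 (0->3 ok)
  t11 'w' -> {1,2,4}, take 4 (3->4 ok)
  t12 'w' -> {1,2,4}, take 2 (4->2 ok)
  t13 'x' -> {0}, take 0 (2->0 ok)
  t14 'w' -> {1,2,4}, take 2 (0->2 ok)

0,2,5,2,0,1,4,2,2,0,3,4,2,0,2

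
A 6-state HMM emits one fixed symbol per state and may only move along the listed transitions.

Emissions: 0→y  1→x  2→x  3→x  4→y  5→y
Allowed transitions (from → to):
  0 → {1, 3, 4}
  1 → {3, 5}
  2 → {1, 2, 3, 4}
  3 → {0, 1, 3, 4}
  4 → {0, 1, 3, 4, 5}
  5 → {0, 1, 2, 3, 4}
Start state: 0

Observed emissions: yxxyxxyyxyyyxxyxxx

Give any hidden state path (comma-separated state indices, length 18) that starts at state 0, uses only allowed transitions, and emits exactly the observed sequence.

0,3,3,0,1,3,4,0,1,5,4,0,3,1,5,2,2,3

  [0] y  {0,4,5}  => 0  start
  [1] x  {1,2,3}  => 3  0->3 ok
  [2] x  {1,2,3}  => 3  3->3 ok
  [3] y  {0,4,5}  => 0  3->0 ok
  [4] x  {1,2,3}  => 1  0->1 ok
  [5] x  {1,2,3}  => 3  1->3 ok
  [6] y  {0,4,5}  => 4  3->4 ok
  [7] y  {0,4,5}  => 0  4->0 ok
  [8] x  {1,2,3}  => 1  0->1 ok
  [9] y  {0,4,5}  => 5  1->5 ok
  [10] y  {0,4,5}  => 4  5->4 ok
  [11] y  {0,4,5}  => 0  4->0 ok
  [12] x  {1,2,3}  => 3  0->3 ok
  [13] x  {1,2,3}  => 1  3->1 ok
  [14] y  {0,4,5}  => 5  1->5 ok
  [15] x  {1,2,3}  => 2  5->2 ok
  [16] x  {1,2,3}  => 2  2->2 ok
  [17] x  {1,2,3}  => 3  2->3 ok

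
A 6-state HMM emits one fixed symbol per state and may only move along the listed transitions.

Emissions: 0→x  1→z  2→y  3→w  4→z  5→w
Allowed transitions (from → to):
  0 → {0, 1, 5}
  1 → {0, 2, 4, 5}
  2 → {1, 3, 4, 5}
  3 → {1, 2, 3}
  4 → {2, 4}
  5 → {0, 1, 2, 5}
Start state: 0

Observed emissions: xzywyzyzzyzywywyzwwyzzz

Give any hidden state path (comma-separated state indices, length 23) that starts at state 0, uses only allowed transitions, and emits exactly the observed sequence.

0,1,2,3,2,1,2,4,4,2,4,2,3,2,5,2,1,5,5,2,4,4,4

  [0] x  {0}  => 0  start
  [1] z  {1,4}  => 1  0->1 ok
  [2] y  {2}  => 2  1->2 ok
  [3] w  {3,5}  => 3  2->3 ok
  [4] y  {2}  => 2  3->2 ok
  [5] z  {1,4}  => 1  2->1 ok
  [6] y  {2}  => 2  1->2 ok
  [7] z  {1,4}  => 4  2->4 ok
  [8] z  {1,4}  => 4  4->4 ok
  [9] y  {2}  => 2  4->2 ok
  [10] z  {1,4}  => 4  2->4 ok
  [11] y  {2}  => 2  4->2 ok
  [12] w  {3,5}  => 3  2->3 ok
  [13] y  {2}  => 2  3->2 ok
  [14] w  {3,5}  => 5  2->5 ok
  [15] y  {2}  => 2  5->2 ok
  [16] z  {1,4}  => 1  2->1 ok
  [17] w  {3,5}  => 5  1->5 ok
  [18] w  {3,5}  => 5  5->5 ok
  [19] y  {2}  => 2  5->2 ok
  [20] z  {1,4}  => 4  2->4 ok
  [21] z  {1,4}  => 4  4->4 ok
  [22] z  {1,4}  => 4  4->4 ok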